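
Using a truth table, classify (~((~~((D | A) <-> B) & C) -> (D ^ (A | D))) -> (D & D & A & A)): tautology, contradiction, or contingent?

contingent

A  B  C  D     (D | A)  ((D | A) <-> B)  ~((D | A) <-> B)  ~~((D | A) <-> B)  (~~((D | A) <-> B) & C)  (A | D)  (D ^ (A | D))  (D & D & A & A)  φ
F  F  F  F        F            T                F                  T                     F                F           F               F         T
F  F  F  T        T            F                T                  F                     F                T           F               F         T
F  F  T  F        F            T                F                  T                     T                F           F               F         F
F  F  T  T        T            F                T                  F                     F                T           F               F         T
F  T  F  F        F            F                T                  F                     F                F           F               F         T
F  T  F  T        T            T                F                  T                     F                T           F               F         T
F  T  T  F        F            F                T                  F                     F                F           F               F         T
F  T  T  T        T            T                F                  T                     T                T           F               F         F
T  F  F  F        T            F                T                  F                     F                T           T               F         T
T  F  F  T        T            F                T                  F                     F                T           F               T         T
T  F  T  F        T            F                T                  F                     F                T           T               F         T
T  F  T  T        T            F                T                  F                     F                T           F               T         T
T  T  F  F        T            T                F                  T                     F                T           T               F         T
T  T  F  T        T            T                F                  T                     F                T           F               T         T
T  T  T  F        T            T                F                  T                     T                T           T               F         T
T  T  T  T        T            T                F                  T                     T                T           F               T         T
14 of 16 rows are T, so the formula is contingent.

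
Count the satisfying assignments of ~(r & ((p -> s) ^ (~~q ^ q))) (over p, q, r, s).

p  q  r  s  |  ~(r & ((p -> s) ^ (~~q ^ q)))
T  T  T  T  |                F              
T  T  T  F  |                T              
T  T  F  T  |                T              
T  T  F  F  |                T              
T  F  T  T  |                F              
T  F  T  F  |                T              
T  F  F  T  |                T              
T  F  F  F  |                T              
F  T  T  T  |                F              
F  T  T  F  |                F              
F  T  F  T  |                T              
F  T  F  F  |                T              
F  F  T  T  |                F              
F  F  T  F  |                F              
F  F  F  T  |                T              
F  F  F  F  |                T              
The formula is true on 10 of the 16 rows.

10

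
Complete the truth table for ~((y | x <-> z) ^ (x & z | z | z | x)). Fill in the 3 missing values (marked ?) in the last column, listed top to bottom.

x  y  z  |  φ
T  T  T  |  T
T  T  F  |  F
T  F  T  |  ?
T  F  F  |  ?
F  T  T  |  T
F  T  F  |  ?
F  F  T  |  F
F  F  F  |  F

Row x=T, y=F, z=T: (y | x <-> z) = T, (x & z | z | z | x) = T, ((y | x <-> z) ^ (x & z | z | z | x)) = F, so the formula = T.
Row x=T, y=F, z=F: (y | x <-> z) = F, (x & z | z | z | x) = T, ((y | x <-> z) ^ (x & z | z | z | x)) = T, so the formula = F.
Row x=F, y=T, z=F: (y | x <-> z) = F, (x & z | z | z | x) = F, ((y | x <-> z) ^ (x & z | z | z | x)) = F, so the formula = T.

T, F, T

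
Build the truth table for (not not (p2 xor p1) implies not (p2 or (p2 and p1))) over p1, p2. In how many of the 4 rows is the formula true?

3

p1 | p2 || (p2 xor p1) | not (p2 xor p1) | not not (p2 xor p1) | (p2 and p1) | (p2 or (p2 and p1)) | not (p2 or (p2 and p1)) | φ
T  | T  ||      F      |        T        |          F          |      T      |          T          |            F            | T
T  | F  ||      T      |        F        |          T          |      F      |          F          |            T            | T
F  | T  ||      T      |        F        |          T          |      F      |          T          |            F            | F
F  | F  ||      F      |        T        |          F          |      F      |          F          |            T            | T
The formula is true on 3 of the 4 rows.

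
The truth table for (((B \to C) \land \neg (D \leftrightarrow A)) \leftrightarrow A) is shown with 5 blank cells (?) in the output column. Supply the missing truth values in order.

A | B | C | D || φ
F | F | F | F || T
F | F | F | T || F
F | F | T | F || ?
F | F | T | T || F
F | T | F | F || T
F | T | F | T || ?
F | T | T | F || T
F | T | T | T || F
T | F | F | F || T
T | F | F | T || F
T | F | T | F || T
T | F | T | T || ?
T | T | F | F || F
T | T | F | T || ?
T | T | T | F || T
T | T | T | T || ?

T, T, F, F, F

Row A=F, B=F, C=T, D=F: ((B \to C) \land \neg (D \leftrightarrow A)) = F, so the formula = T.
Row A=F, B=T, C=F, D=T: ((B \to C) \land \neg (D \leftrightarrow A)) = F, so the formula = T.
Row A=T, B=F, C=T, D=T: ((B \to C) \land \neg (D \leftrightarrow A)) = F, so the formula = F.
Row A=T, B=T, C=F, D=T: ((B \to C) \land \neg (D \leftrightarrow A)) = F, so the formula = F.
Row A=T, B=T, C=T, D=T: ((B \to C) \land \neg (D \leftrightarrow A)) = F, so the formula = F.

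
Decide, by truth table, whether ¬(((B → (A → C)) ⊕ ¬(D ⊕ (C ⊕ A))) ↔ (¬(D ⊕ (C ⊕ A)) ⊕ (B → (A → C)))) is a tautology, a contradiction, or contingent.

contradiction

A  B  C  D  |  (A → C)  (B → (A → C))  (C ⊕ A)  (D ⊕ (C ⊕ A))  ¬(D ⊕ (C ⊕ A))  φ
F  F  F  F  |     T           T           F           F              T         F
F  F  F  T  |     T           T           F           T              F         F
F  F  T  F  |     T           T           T           T              F         F
F  F  T  T  |     T           T           T           F              T         F
F  T  F  F  |     T           T           F           F              T         F
F  T  F  T  |     T           T           F           T              F         F
F  T  T  F  |     T           T           T           T              F         F
F  T  T  T  |     T           T           T           F              T         F
T  F  F  F  |     F           T           T           T              F         F
T  F  F  T  |     F           T           T           F              T         F
T  F  T  F  |     T           T           F           F              T         F
T  F  T  T  |     T           T           F           T              F         F
T  T  F  F  |     F           F           T           T              F         F
T  T  F  T  |     F           F           T           F              T         F
T  T  T  F  |     T           T           F           F              T         F
T  T  T  T  |     T           T           F           T              F         F
Every row is F, so the formula is a contradiction.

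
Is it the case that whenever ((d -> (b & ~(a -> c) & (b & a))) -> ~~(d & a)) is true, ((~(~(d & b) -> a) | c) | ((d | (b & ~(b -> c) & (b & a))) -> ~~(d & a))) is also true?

a | b | c | d | φ | ψ
- | - | - | - | - | -
1 | 1 | 1 | 1 | 1 | 1
1 | 1 | 1 | 0 | 0 | 1
1 | 1 | 0 | 1 | 1 | 1
1 | 1 | 0 | 0 | 0 | 0
1 | 0 | 1 | 1 | 1 | 1
1 | 0 | 1 | 0 | 0 | 1
1 | 0 | 0 | 1 | 1 | 1
1 | 0 | 0 | 0 | 0 | 1
0 | 1 | 1 | 1 | 1 | 1
0 | 1 | 1 | 0 | 0 | 1
0 | 1 | 0 | 1 | 1 | 0
0 | 1 | 0 | 0 | 0 | 1
0 | 0 | 1 | 1 | 1 | 1
0 | 0 | 1 | 0 | 0 | 1
0 | 0 | 0 | 1 | 1 | 1
0 | 0 | 0 | 0 | 0 | 1
At a=0, b=1, c=0, d=1 we have φ true but ψ false, so φ does not entail ψ.

no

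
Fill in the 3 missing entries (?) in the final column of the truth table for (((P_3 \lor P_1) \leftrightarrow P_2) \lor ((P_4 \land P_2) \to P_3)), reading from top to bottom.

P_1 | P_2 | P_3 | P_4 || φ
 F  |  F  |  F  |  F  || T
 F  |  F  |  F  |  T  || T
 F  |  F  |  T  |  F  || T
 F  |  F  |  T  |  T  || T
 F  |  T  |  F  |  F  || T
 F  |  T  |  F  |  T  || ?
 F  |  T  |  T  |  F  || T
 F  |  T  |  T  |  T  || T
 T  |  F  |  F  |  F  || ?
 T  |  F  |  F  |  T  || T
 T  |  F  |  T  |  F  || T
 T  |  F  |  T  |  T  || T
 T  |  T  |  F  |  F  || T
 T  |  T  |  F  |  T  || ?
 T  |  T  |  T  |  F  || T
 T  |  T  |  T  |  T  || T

F, T, T

Row P_1=F, P_2=T, P_3=F, P_4=T: ((P_3 \lor P_1) \leftrightarrow P_2) = F, ((P_4 \land P_2) \to P_3) = F, so the formula = F.
Row P_1=T, P_2=F, P_3=F, P_4=F: ((P_3 \lor P_1) \leftrightarrow P_2) = F, ((P_4 \land P_2) \to P_3) = T, so the formula = T.
Row P_1=T, P_2=T, P_3=F, P_4=T: ((P_3 \lor P_1) \leftrightarrow P_2) = T, ((P_4 \land P_2) \to P_3) = F, so the formula = T.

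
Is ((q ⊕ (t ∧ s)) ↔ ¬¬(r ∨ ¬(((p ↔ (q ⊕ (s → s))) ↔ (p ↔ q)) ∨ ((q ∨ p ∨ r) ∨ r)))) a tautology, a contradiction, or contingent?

p | q | r | s | t || φ
T | T | T | T | T || F
T | T | T | T | F || T
T | T | T | F | T || T
T | T | T | F | F || T
T | T | F | T | T || T
T | T | F | T | F || F
T | T | F | F | T || F
T | T | F | F | F || F
T | F | T | T | T || T
T | F | T | T | F || F
T | F | T | F | T || F
T | F | T | F | F || F
T | F | F | T | T || F
T | F | F | T | F || T
T | F | F | F | T || T
T | F | F | F | F || T
F | T | T | T | T || F
F | T | T | T | F || T
F | T | T | F | T || T
F | T | T | F | F || T
F | T | F | T | T || T
F | T | F | T | F || F
F | T | F | F | T || F
F | T | F | F | F || F
F | F | T | T | T || T
F | F | T | T | F || F
F | F | T | F | T || F
F | F | T | F | F || F
F | F | F | T | T || T
F | F | F | T | F || F
F | F | F | F | T || F
F | F | F | F | F || F
14 of 32 rows are T, so the formula is contingent.

contingent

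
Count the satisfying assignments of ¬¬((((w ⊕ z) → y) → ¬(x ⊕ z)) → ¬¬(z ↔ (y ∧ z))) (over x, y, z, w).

  x   |   y   |   z   |   w   |   φ  
----- | ----- | ----- | ----- | -----
 True |  True |  True |  True |  True
 True |  True |  True | False |  True
 True |  True | False |  True |  True
 True |  True | False | False |  True
 True | False |  True |  True | False
 True | False |  True | False | False
 True | False | False |  True |  True
 True | False | False | False |  True
False |  True |  True |  True |  True
False |  True |  True | False |  True
False |  True | False |  True |  True
False |  True | False | False |  True
False | False |  True |  True |  True
False | False |  True | False | False
False | False | False |  True |  True
False | False | False | False |  True
The formula is true on 13 of the 16 rows.

13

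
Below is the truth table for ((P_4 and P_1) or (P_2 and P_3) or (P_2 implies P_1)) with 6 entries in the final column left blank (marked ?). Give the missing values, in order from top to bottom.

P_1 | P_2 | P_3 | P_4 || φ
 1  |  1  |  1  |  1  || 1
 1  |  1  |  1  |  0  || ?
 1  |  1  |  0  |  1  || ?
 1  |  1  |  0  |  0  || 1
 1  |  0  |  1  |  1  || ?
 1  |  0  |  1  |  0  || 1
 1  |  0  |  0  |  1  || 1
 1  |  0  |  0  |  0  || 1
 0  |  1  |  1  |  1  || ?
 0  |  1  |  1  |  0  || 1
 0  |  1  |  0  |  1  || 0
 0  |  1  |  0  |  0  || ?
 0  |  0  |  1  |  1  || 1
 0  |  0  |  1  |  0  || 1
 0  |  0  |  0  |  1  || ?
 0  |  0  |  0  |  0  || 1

1, 1, 1, 1, 0, 1

Row P_1=1, P_2=1, P_3=1, P_4=0: (P_4 and P_1) = 0, (P_2 and P_3) = 1, (P_2 implies P_1) = 1, so the formula = 1.
Row P_1=1, P_2=1, P_3=0, P_4=1: (P_4 and P_1) = 1, (P_2 and P_3) = 0, (P_2 implies P_1) = 1, so the formula = 1.
Row P_1=1, P_2=0, P_3=1, P_4=1: (P_4 and P_1) = 1, (P_2 and P_3) = 0, (P_2 implies P_1) = 1, so the formula = 1.
Row P_1=0, P_2=1, P_3=1, P_4=1: (P_4 and P_1) = 0, (P_2 and P_3) = 1, (P_2 implies P_1) = 0, so the formula = 1.
Row P_1=0, P_2=1, P_3=0, P_4=0: (P_4 and P_1) = 0, (P_2 and P_3) = 0, (P_2 implies P_1) = 0, so the formula = 0.
Row P_1=0, P_2=0, P_3=0, P_4=1: (P_4 and P_1) = 0, (P_2 and P_3) = 0, (P_2 implies P_1) = 1, so the formula = 1.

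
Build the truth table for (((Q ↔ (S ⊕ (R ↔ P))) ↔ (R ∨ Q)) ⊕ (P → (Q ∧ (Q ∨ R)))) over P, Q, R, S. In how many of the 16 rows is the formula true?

P  Q  R  S  |  (R ↔ P)  (S ⊕ (R ↔ P))  (Q ↔ (S ⊕ (R ↔ P)))  (R ∨ Q)  (Q ∨ R)  (Q ∧ (Q ∨ R))  (P → (Q ∧ (Q ∨ R)))  φ
1  1  1  1  |     1           0                 0              1        1           1                 1           1
1  1  1  0  |     1           1                 1              1        1           1                 1           0
1  1  0  1  |     0           1                 1              1        1           1                 1           0
1  1  0  0  |     0           0                 0              1        1           1                 1           1
1  0  1  1  |     1           0                 1              1        1           0                 0           1
1  0  1  0  |     1           1                 0              1        1           0                 0           0
1  0  0  1  |     0           1                 0              0        0           0                 0           1
1  0  0  0  |     0           0                 1              0        0           0                 0           0
0  1  1  1  |     0           1                 1              1        1           1                 1           0
0  1  1  0  |     0           0                 0              1        1           1                 1           1
0  1  0  1  |     1           0                 0              1        1           1                 1           1
0  1  0  0  |     1           1                 1              1        1           1                 1           0
0  0  1  1  |     0           1                 0              1        1           0                 1           1
0  0  1  0  |     0           0                 1              1        1           0                 1           0
0  0  0  1  |     1           0                 1              0        0           0                 1           1
0  0  0  0  |     1           1                 0              0        0           0                 1           0
The formula is true on 8 of the 16 rows.

8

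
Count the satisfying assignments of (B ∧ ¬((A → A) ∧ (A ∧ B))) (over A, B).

1

A  B  |  (B ∧ ¬((A → A) ∧ (A ∧ B)))
1  1  |              0             
1  0  |              0             
0  1  |              1             
0  0  |              0             
The formula is true on 1 of the 4 rows.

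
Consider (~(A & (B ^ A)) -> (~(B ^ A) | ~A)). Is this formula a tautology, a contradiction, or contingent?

A  B     (B ^ A)  (A & (B ^ A))  ~(A & (B ^ A))  ~(B ^ A)  ~A  (~(B ^ A) | ~A)  φ
1  1        0           0              1            1      0          1         1
1  0        1           1              0            0      0          0         1
0  1        1           0              1            0      1          1         1
0  0        0           0              1            1      1          1         1
Every row is 1, so the formula is a tautology.

tautology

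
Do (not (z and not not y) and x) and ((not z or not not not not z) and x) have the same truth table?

not equivalent

  x      y      z    |    φ      ψ  
False  False  False  |  False  False
False  False   True  |  False  False
False   True  False  |  False  False
False   True   True  |  False  False
 True  False  False  |   True   True
 True  False   True  |   True   True
 True   True  False  |   True   True
 True   True   True  |  False   True
The columns differ at x=True, y=True, z=True (φ=False, ψ=True), so they are not equivalent.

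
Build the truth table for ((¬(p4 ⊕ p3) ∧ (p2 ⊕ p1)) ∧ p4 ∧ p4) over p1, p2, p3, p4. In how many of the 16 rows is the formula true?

  p1  |   p2  |   p3  |   p4  || (p4 ⊕ p3) | ¬(p4 ⊕ p3) | (p2 ⊕ p1) | (¬(p4 ⊕ p3) ∧ (p2 ⊕ p1)) |   φ  
 True |  True |  True |  True ||   False   |    True    |   False   |          False           | False
 True |  True |  True | False ||    True   |   False    |   False   |          False           | False
 True |  True | False |  True ||    True   |   False    |   False   |          False           | False
 True |  True | False | False ||   False   |    True    |   False   |          False           | False
 True | False |  True |  True ||   False   |    True    |    True   |           True           |  True
 True | False |  True | False ||    True   |   False    |    True   |          False           | False
 True | False | False |  True ||    True   |   False    |    True   |          False           | False
 True | False | False | False ||   False   |    True    |    True   |           True           | False
False |  True |  True |  True ||   False   |    True    |    True   |           True           |  True
False |  True |  True | False ||    True   |   False    |    True   |          False           | False
False |  True | False |  True ||    True   |   False    |    True   |          False           | False
False |  True | False | False ||   False   |    True    |    True   |           True           | False
False | False |  True |  True ||   False   |    True    |   False   |          False           | False
False | False |  True | False ||    True   |   False    |   False   |          False           | False
False | False | False |  True ||    True   |   False    |   False   |          False           | False
False | False | False | False ||   False   |    True    |   False   |          False           | False
The formula is true on 2 of the 16 rows.

2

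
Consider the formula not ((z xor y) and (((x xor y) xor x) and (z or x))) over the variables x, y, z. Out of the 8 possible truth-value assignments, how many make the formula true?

x | y | z | φ
- | - | - | -
T | T | T | T
T | T | F | F
T | F | T | T
T | F | F | T
F | T | T | T
F | T | F | T
F | F | T | T
F | F | F | T
The formula is true on 7 of the 8 rows.

7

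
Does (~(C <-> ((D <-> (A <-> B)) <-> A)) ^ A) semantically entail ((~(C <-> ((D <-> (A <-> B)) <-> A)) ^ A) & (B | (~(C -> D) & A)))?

  A   |   B   |   C   |   D   |   φ   |   ψ  
----- | ----- | ----- | ----- | ----- | -----
 True |  True |  True |  True |  True |  True
 True |  True |  True | False | False | False
 True |  True | False |  True | False | False
 True |  True | False | False |  True |  True
 True | False |  True |  True | False | False
 True | False |  True | False |  True |  True
 True | False | False |  True |  True | False
 True | False | False | False | False | False
False |  True |  True |  True | False | False
False |  True |  True | False |  True |  True
False |  True | False |  True |  True |  True
False |  True | False | False | False | False
False | False |  True |  True |  True | False
False | False |  True | False | False | False
False | False | False |  True | False | False
False | False | False | False |  True | False
At A=True, B=False, C=False, D=True we have φ true but ψ false, so φ does not entail ψ.

no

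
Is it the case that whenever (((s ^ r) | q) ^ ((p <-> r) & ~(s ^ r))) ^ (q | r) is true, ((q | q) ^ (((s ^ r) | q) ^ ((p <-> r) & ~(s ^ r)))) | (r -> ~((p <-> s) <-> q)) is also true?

no

p | q | r | s | φ | ψ
- | - | - | - | - | -
T | T | T | T | T | T
T | T | T | F | F | T
T | T | F | T | F | T
T | T | F | F | F | T
T | F | T | T | F | T
T | F | T | F | F | T
T | F | F | T | T | T
T | F | F | F | F | T
F | T | T | T | F | T
F | T | T | F | F | F
F | T | F | T | F | T
F | T | F | F | T | T
F | F | T | T | T | F
F | F | T | F | F | T
F | F | F | T | T | T
F | F | F | F | T | T
At p=F, q=F, r=T, s=T we have φ true but ψ false, so φ does not entail ψ.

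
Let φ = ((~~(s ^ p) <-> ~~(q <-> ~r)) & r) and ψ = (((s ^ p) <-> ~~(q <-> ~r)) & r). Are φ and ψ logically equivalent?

p | q | r | s || φ | ψ
T | T | T | T || T | T
T | T | T | F || F | F
T | T | F | T || F | F
T | T | F | F || F | F
T | F | T | T || F | F
T | F | T | F || T | T
T | F | F | T || F | F
T | F | F | F || F | F
F | T | T | T || F | F
F | T | T | F || T | T
F | T | F | T || F | F
F | T | F | F || F | F
F | F | T | T || T | T
F | F | T | F || F | F
F | F | F | T || F | F
F | F | F | F || F | F
The columns for φ and ψ agree on every row, so they are logically equivalent.

equivalent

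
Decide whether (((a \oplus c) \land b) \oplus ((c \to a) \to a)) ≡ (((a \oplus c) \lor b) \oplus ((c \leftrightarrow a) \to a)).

not equivalent

a | b | c || φ | ψ
T | T | T || T | F
T | T | F || F | F
T | F | T || T | T
T | F | F || T | F
F | T | T || F | F
F | T | F || F | T
F | F | T || T | F
F | F | F || F | F
The columns differ at a=T, b=T, c=T (φ=T, ψ=F), so they are not equivalent.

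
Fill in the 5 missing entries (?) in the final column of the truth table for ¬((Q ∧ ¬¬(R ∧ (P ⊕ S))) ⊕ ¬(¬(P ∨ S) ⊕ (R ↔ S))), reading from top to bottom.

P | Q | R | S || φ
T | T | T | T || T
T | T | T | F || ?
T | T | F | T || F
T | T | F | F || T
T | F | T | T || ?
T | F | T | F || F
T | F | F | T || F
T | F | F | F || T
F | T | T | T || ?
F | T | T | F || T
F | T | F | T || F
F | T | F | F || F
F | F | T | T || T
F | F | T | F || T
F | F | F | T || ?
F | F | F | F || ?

Row P=T, Q=T, R=T, S=F: (Q ∧ ¬¬(R ∧ (P ⊕ S))) = T, ¬(¬(P ∨ S) ⊕ (R ↔ S)) = T, ((Q ∧ ¬¬(R ∧ (P ⊕ S))) ⊕ ¬(¬(P ∨ S) ⊕ (R ↔ S))) = F, so the formula = T.
Row P=T, Q=F, R=T, S=T: (Q ∧ ¬¬(R ∧ (P ⊕ S))) = F, ¬(¬(P ∨ S) ⊕ (R ↔ S)) = F, ((Q ∧ ¬¬(R ∧ (P ⊕ S))) ⊕ ¬(¬(P ∨ S) ⊕ (R ↔ S))) = F, so the formula = T.
Row P=F, Q=T, R=T, S=T: (Q ∧ ¬¬(R ∧ (P ⊕ S))) = T, ¬(¬(P ∨ S) ⊕ (R ↔ S)) = F, ((Q ∧ ¬¬(R ∧ (P ⊕ S))) ⊕ ¬(¬(P ∨ S) ⊕ (R ↔ S))) = T, so the formula = F.
Row P=F, Q=F, R=F, S=T: (Q ∧ ¬¬(R ∧ (P ⊕ S))) = F, ¬(¬(P ∨ S) ⊕ (R ↔ S)) = T, ((Q ∧ ¬¬(R ∧ (P ⊕ S))) ⊕ ¬(¬(P ∨ S) ⊕ (R ↔ S))) = T, so the formula = F.
Row P=F, Q=F, R=F, S=F: (Q ∧ ¬¬(R ∧ (P ⊕ S))) = F, ¬(¬(P ∨ S) ⊕ (R ↔ S)) = T, ((Q ∧ ¬¬(R ∧ (P ⊕ S))) ⊕ ¬(¬(P ∨ S) ⊕ (R ↔ S))) = T, so the formula = F.

T, T, F, F, F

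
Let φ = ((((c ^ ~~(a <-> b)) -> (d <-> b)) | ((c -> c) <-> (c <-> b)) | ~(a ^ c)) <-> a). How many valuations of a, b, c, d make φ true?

7

a | b | c | d | (a <-> b) | ~(a <-> b) | ~~(a <-> b) | (c ^ ~~(a <-> b)) | (d <-> b) | (c -> c) | (c <-> b) | ((c -> c) <-> (c <-> b)) | (a ^ c) | ~(a ^ c) | φ
- | - | - | - | --------- | ---------- | ----------- | ----------------- | --------- | -------- | --------- | ------------------------ | ------- | -------- | -
T | T | T | T |     T     |     F      |      T      |         F         |     T     |    T     |     T     |            T             |    F    |    T     | T
T | T | T | F |     T     |     F      |      T      |         F         |     F     |    T     |     T     |            T             |    F    |    T     | T
T | T | F | T |     T     |     F      |      T      |         T         |     T     |    T     |     F     |            F             |    T    |    F     | T
T | T | F | F |     T     |     F      |      T      |         T         |     F     |    T     |     F     |            F             |    T    |    F     | F
T | F | T | T |     F     |     T      |      F      |         T         |     F     |    T     |     F     |            F             |    F    |    T     | T
T | F | T | F |     F     |     T      |      F      |         T         |     T     |    T     |     F     |            F             |    F    |    T     | T
T | F | F | T |     F     |     T      |      F      |         F         |     F     |    T     |     T     |            T             |    T    |    F     | T
T | F | F | F |     F     |     T      |      F      |         F         |     T     |    T     |     T     |            T             |    T    |    F     | T
F | T | T | T |     F     |     T      |      F      |         T         |     T     |    T     |     T     |            T             |    T    |    F     | F
F | T | T | F |     F     |     T      |      F      |         T         |     F     |    T     |     T     |            T             |    T    |    F     | F
F | T | F | T |     F     |     T      |      F      |         F         |     T     |    T     |     F     |            F             |    F    |    T     | F
F | T | F | F |     F     |     T      |      F      |         F         |     F     |    T     |     F     |            F             |    F    |    T     | F
F | F | T | T |     T     |     F      |      T      |         F         |     F     |    T     |     F     |            F             |    T    |    F     | F
F | F | T | F |     T     |     F      |      T      |         F         |     T     |    T     |     F     |            F             |    T    |    F     | F
F | F | F | T |     T     |     F      |      T      |         T         |     F     |    T     |     T     |            T             |    F    |    T     | F
F | F | F | F |     T     |     F      |      T      |         T         |     T     |    T     |     T     |            T             |    F    |    T     | F
The formula is true on 7 of the 16 rows.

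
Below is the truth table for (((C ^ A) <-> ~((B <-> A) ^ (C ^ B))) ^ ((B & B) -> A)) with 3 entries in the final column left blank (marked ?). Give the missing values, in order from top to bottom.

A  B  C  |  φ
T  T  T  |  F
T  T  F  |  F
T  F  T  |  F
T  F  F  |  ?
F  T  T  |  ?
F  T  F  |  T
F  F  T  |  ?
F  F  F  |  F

Row A=T, B=F, C=F: ((C ^ A) <-> ~((B <-> A) ^ (C ^ B))) = T, ((B & B) -> A) = T, so the formula = F.
Row A=F, B=T, C=T: ((C ^ A) <-> ~((B <-> A) ^ (C ^ B))) = T, ((B & B) -> A) = F, so the formula = T.
Row A=F, B=F, C=T: ((C ^ A) <-> ~((B <-> A) ^ (C ^ B))) = T, ((B & B) -> A) = T, so the formula = F.

F, T, F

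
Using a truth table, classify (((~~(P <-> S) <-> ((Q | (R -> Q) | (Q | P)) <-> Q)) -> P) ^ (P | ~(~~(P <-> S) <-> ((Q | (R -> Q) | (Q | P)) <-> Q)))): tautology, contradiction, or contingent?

P  Q  R  S  |  φ
F  F  F  F  |  F
F  F  F  T  |  F
F  F  T  F  |  F
F  F  T  T  |  F
F  T  F  F  |  F
F  T  F  T  |  F
F  T  T  F  |  F
F  T  T  T  |  F
T  F  F  F  |  F
T  F  F  T  |  F
T  F  T  F  |  F
T  F  T  T  |  F
T  T  F  F  |  F
T  T  F  T  |  F
T  T  T  F  |  F
T  T  T  T  |  F
Every row is F, so the formula is a contradiction.

contradiction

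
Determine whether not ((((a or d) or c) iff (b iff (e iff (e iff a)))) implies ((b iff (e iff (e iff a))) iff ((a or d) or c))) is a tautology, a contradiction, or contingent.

a | b | c | d | e | φ
- | - | - | - | - | -
T | T | T | T | T | F
T | T | T | T | F | F
T | T | T | F | T | F
T | T | T | F | F | F
T | T | F | T | T | F
T | T | F | T | F | F
T | T | F | F | T | F
T | T | F | F | F | F
T | F | T | T | T | F
T | F | T | T | F | F
T | F | T | F | T | F
T | F | T | F | F | F
T | F | F | T | T | F
T | F | F | T | F | F
T | F | F | F | T | F
T | F | F | F | F | F
F | T | T | T | T | F
F | T | T | T | F | F
F | T | T | F | T | F
F | T | T | F | F | F
F | T | F | T | T | F
F | T | F | T | F | F
F | T | F | F | T | F
F | T | F | F | F | F
F | F | T | T | T | F
F | F | T | T | F | F
F | F | T | F | T | F
F | F | T | F | F | F
F | F | F | T | T | F
F | F | F | T | F | F
F | F | F | F | T | F
F | F | F | F | F | F
Every row is F, so the formula is a contradiction.

contradiction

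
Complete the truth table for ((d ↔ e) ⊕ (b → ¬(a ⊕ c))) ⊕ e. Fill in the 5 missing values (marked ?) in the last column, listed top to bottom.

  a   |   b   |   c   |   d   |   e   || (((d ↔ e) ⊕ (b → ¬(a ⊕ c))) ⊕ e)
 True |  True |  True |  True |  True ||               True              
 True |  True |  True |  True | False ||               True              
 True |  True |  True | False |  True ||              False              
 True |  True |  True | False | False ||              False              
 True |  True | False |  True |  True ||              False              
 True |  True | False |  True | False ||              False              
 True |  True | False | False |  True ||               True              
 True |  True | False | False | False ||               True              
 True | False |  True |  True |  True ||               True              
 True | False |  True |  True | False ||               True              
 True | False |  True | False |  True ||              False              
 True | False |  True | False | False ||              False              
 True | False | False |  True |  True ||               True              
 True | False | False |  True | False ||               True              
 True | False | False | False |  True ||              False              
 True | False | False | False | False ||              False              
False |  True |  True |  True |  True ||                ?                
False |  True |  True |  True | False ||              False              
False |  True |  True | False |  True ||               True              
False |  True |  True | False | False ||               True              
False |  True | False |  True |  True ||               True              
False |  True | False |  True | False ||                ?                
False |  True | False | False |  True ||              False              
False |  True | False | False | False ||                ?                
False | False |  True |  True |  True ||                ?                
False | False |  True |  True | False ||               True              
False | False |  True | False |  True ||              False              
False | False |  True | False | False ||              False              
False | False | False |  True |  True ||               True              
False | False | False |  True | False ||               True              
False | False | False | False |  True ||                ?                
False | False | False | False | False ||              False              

Row a=False, b=True, c=True, d=True, e=True: ((d ↔ e) ⊕ (b → ¬(a ⊕ c))) = True, so (((d ↔ e) ⊕ (b → ¬(a ⊕ c))) ⊕ e) = False.
Row a=False, b=True, c=False, d=True, e=False: ((d ↔ e) ⊕ (b → ¬(a ⊕ c))) = True, so (((d ↔ e) ⊕ (b → ¬(a ⊕ c))) ⊕ e) = True.
Row a=False, b=True, c=False, d=False, e=False: ((d ↔ e) ⊕ (b → ¬(a ⊕ c))) = False, so (((d ↔ e) ⊕ (b → ¬(a ⊕ c))) ⊕ e) = False.
Row a=False, b=False, c=True, d=True, e=True: ((d ↔ e) ⊕ (b → ¬(a ⊕ c))) = False, so (((d ↔ e) ⊕ (b → ¬(a ⊕ c))) ⊕ e) = True.
Row a=False, b=False, c=False, d=False, e=True: ((d ↔ e) ⊕ (b → ¬(a ⊕ c))) = True, so (((d ↔ e) ⊕ (b → ¬(a ⊕ c))) ⊕ e) = False.

False, True, False, True, False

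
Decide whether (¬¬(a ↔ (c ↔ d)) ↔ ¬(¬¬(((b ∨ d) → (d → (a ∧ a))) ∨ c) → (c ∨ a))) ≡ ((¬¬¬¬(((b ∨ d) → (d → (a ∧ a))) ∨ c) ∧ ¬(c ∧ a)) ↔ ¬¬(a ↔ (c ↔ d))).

not equivalent

a | b | c | d | φ | ψ
- | - | - | - | - | -
T | T | T | T | F | F
T | T | T | F | T | T
T | T | F | T | T | F
T | T | F | F | F | T
T | F | T | T | F | F
T | F | T | F | T | T
T | F | F | T | T | F
T | F | F | F | F | T
F | T | T | T | T | F
F | T | T | F | F | T
F | T | F | T | F | F
F | T | F | F | F | F
F | F | T | T | T | F
F | F | T | F | F | T
F | F | F | T | F | F
F | F | F | F | F | F
The columns differ at a=T, b=T, c=F, d=T (φ=T, ψ=F), so they are not equivalent.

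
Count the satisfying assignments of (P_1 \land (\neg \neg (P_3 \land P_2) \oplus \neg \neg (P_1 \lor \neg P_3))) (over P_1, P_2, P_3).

3

P_1 | P_2 | P_3 | (P_3 \land P_2) | \neg (P_3 \land P_2) | \neg \neg (P_3 \land P_2) | \neg P_3 | (P_1 \lor \neg P_3) | \neg (P_1 \lor \neg P_3) | φ
--- | --- | --- | --------------- | -------------------- | ------------------------- | -------- | ------------------- | ------------------------ | -
 F  |  F  |  F  |        F        |          T           |             F             |    T     |          T          |            F             | F
 F  |  F  |  T  |        F        |          T           |             F             |    F     |          F          |            T             | F
 F  |  T  |  F  |        F        |          T           |             F             |    T     |          T          |            F             | F
 F  |  T  |  T  |        T        |          F           |             T             |    F     |          F          |            T             | F
 T  |  F  |  F  |        F        |          T           |             F             |    T     |          T          |            F             | T
 T  |  F  |  T  |        F        |          T           |             F             |    F     |          T          |            F             | T
 T  |  T  |  F  |        F        |          T           |             F             |    T     |          T          |            F             | T
 T  |  T  |  T  |        T        |          F           |             T             |    F     |          T          |            F             | F
The formula is true on 3 of the 8 rows.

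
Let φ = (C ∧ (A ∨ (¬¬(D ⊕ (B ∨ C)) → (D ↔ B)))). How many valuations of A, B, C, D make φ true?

7

A | B | C | D || φ
T | T | T | T || T
T | T | T | F || T
T | T | F | T || F
T | T | F | F || F
T | F | T | T || T
T | F | T | F || T
T | F | F | T || F
T | F | F | F || F
F | T | T | T || T
F | T | T | F || F
F | T | F | T || F
F | T | F | F || F
F | F | T | T || T
F | F | T | F || T
F | F | F | T || F
F | F | F | F || F
The formula is true on 7 of the 16 rows.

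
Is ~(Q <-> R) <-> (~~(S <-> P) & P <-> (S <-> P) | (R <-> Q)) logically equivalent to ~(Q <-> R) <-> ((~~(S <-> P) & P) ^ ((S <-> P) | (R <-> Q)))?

not equivalent

  P      Q      R      S    |    φ      ψ  
 True   True   True   True  |  False   True
 True   True   True  False  |   True  False
 True   True  False   True  |   True  False
 True   True  False  False  |   True  False
 True  False   True   True  |   True  False
 True  False   True  False  |   True  False
 True  False  False   True  |  False   True
 True  False  False  False  |   True  False
False   True   True   True  |   True  False
False   True   True  False  |   True  False
False   True  False   True  |   True  False
False   True  False  False  |  False   True
False  False   True   True  |   True  False
False  False   True  False  |  False   True
False  False  False   True  |   True  False
False  False  False  False  |   True  False
The columns differ at P=True, Q=True, R=True, S=True (φ=False, ψ=True), so they are not equivalent.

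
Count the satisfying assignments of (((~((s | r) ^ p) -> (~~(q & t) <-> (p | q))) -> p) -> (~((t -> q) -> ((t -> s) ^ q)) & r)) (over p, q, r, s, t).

p | q | r | s | t | φ
- | - | - | - | - | -
1 | 1 | 1 | 1 | 1 | 1
1 | 1 | 1 | 1 | 0 | 1
1 | 1 | 1 | 0 | 1 | 0
1 | 1 | 1 | 0 | 0 | 1
1 | 1 | 0 | 1 | 1 | 0
1 | 1 | 0 | 1 | 0 | 0
1 | 1 | 0 | 0 | 1 | 0
1 | 1 | 0 | 0 | 0 | 0
1 | 0 | 1 | 1 | 1 | 0
1 | 0 | 1 | 1 | 0 | 0
1 | 0 | 1 | 0 | 1 | 0
1 | 0 | 1 | 0 | 0 | 0
1 | 0 | 0 | 1 | 1 | 0
1 | 0 | 0 | 1 | 0 | 0
1 | 0 | 0 | 0 | 1 | 0
1 | 0 | 0 | 0 | 0 | 0
0 | 1 | 1 | 1 | 1 | 1
0 | 1 | 1 | 1 | 0 | 1
0 | 1 | 1 | 0 | 1 | 1
0 | 1 | 1 | 0 | 0 | 1
0 | 1 | 0 | 1 | 1 | 1
0 | 1 | 0 | 1 | 0 | 1
0 | 1 | 0 | 0 | 1 | 1
0 | 1 | 0 | 0 | 0 | 0
0 | 0 | 1 | 1 | 1 | 1
0 | 0 | 1 | 1 | 0 | 1
0 | 0 | 1 | 0 | 1 | 1
0 | 0 | 1 | 0 | 0 | 1
0 | 0 | 0 | 1 | 1 | 1
0 | 0 | 0 | 1 | 0 | 1
0 | 0 | 0 | 0 | 1 | 1
0 | 0 | 0 | 0 | 0 | 1
The formula is true on 18 of the 32 rows.

18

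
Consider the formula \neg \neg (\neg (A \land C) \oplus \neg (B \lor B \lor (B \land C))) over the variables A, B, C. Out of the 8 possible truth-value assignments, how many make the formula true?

A | B | C || (A \land C) | \neg (A \land C) | (B \land C) | (B \lor B \lor (B \land C)) | φ
0 | 0 | 0 ||      0      |        1         |      0      |              0              | 0
0 | 0 | 1 ||      0      |        1         |      0      |              0              | 0
0 | 1 | 0 ||      0      |        1         |      0      |              1              | 1
0 | 1 | 1 ||      0      |        1         |      1      |              1              | 1
1 | 0 | 0 ||      0      |        1         |      0      |              0              | 0
1 | 0 | 1 ||      1      |        0         |      0      |              0              | 1
1 | 1 | 0 ||      0      |        1         |      0      |              1              | 1
1 | 1 | 1 ||      1      |        0         |      1      |              1              | 0
The formula is true on 4 of the 8 rows.

4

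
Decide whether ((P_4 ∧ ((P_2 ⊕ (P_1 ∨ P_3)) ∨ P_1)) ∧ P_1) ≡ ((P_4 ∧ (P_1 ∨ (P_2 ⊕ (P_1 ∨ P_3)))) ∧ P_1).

P_1 | P_2 | P_3 | P_4 || φ | ψ
 1  |  1  |  1  |  1  || 1 | 1
 1  |  1  |  1  |  0  || 0 | 0
 1  |  1  |  0  |  1  || 1 | 1
 1  |  1  |  0  |  0  || 0 | 0
 1  |  0  |  1  |  1  || 1 | 1
 1  |  0  |  1  |  0  || 0 | 0
 1  |  0  |  0  |  1  || 1 | 1
 1  |  0  |  0  |  0  || 0 | 0
 0  |  1  |  1  |  1  || 0 | 0
 0  |  1  |  1  |  0  || 0 | 0
 0  |  1  |  0  |  1  || 0 | 0
 0  |  1  |  0  |  0  || 0 | 0
 0  |  0  |  1  |  1  || 0 | 0
 0  |  0  |  1  |  0  || 0 | 0
 0  |  0  |  0  |  1  || 0 | 0
 0  |  0  |  0  |  0  || 0 | 0
The columns for φ and ψ agree on every row, so they are logically equivalent.

equivalent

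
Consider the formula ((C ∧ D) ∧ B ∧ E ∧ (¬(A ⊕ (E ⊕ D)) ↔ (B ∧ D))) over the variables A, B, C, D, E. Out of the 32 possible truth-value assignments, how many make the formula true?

A | B | C | D | E | φ
- | - | - | - | - | -
0 | 0 | 0 | 0 | 0 | 0
0 | 0 | 0 | 0 | 1 | 0
0 | 0 | 0 | 1 | 0 | 0
0 | 0 | 0 | 1 | 1 | 0
0 | 0 | 1 | 0 | 0 | 0
0 | 0 | 1 | 0 | 1 | 0
0 | 0 | 1 | 1 | 0 | 0
0 | 0 | 1 | 1 | 1 | 0
0 | 1 | 0 | 0 | 0 | 0
0 | 1 | 0 | 0 | 1 | 0
0 | 1 | 0 | 1 | 0 | 0
0 | 1 | 0 | 1 | 1 | 0
0 | 1 | 1 | 0 | 0 | 0
0 | 1 | 1 | 0 | 1 | 0
0 | 1 | 1 | 1 | 0 | 0
0 | 1 | 1 | 1 | 1 | 1
1 | 0 | 0 | 0 | 0 | 0
1 | 0 | 0 | 0 | 1 | 0
1 | 0 | 0 | 1 | 0 | 0
1 | 0 | 0 | 1 | 1 | 0
1 | 0 | 1 | 0 | 0 | 0
1 | 0 | 1 | 0 | 1 | 0
1 | 0 | 1 | 1 | 0 | 0
1 | 0 | 1 | 1 | 1 | 0
1 | 1 | 0 | 0 | 0 | 0
1 | 1 | 0 | 0 | 1 | 0
1 | 1 | 0 | 1 | 0 | 0
1 | 1 | 0 | 1 | 1 | 0
1 | 1 | 1 | 0 | 0 | 0
1 | 1 | 1 | 0 | 1 | 0
1 | 1 | 1 | 1 | 0 | 0
1 | 1 | 1 | 1 | 1 | 0
The formula is true on 1 of the 32 rows.

1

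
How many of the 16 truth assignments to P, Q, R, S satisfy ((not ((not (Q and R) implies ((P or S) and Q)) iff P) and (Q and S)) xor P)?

10

P | Q | R | S || φ
F | F | F | F || F
F | F | F | T || F
F | F | T | F || F
F | F | T | T || F
F | T | F | F || F
F | T | F | T || T
F | T | T | F || F
F | T | T | T || T
T | F | F | F || T
T | F | F | T || T
T | F | T | F || T
T | F | T | T || T
T | T | F | F || T
T | T | F | T || T
T | T | T | F || T
T | T | T | T || T
The formula is true on 10 of the 16 rows.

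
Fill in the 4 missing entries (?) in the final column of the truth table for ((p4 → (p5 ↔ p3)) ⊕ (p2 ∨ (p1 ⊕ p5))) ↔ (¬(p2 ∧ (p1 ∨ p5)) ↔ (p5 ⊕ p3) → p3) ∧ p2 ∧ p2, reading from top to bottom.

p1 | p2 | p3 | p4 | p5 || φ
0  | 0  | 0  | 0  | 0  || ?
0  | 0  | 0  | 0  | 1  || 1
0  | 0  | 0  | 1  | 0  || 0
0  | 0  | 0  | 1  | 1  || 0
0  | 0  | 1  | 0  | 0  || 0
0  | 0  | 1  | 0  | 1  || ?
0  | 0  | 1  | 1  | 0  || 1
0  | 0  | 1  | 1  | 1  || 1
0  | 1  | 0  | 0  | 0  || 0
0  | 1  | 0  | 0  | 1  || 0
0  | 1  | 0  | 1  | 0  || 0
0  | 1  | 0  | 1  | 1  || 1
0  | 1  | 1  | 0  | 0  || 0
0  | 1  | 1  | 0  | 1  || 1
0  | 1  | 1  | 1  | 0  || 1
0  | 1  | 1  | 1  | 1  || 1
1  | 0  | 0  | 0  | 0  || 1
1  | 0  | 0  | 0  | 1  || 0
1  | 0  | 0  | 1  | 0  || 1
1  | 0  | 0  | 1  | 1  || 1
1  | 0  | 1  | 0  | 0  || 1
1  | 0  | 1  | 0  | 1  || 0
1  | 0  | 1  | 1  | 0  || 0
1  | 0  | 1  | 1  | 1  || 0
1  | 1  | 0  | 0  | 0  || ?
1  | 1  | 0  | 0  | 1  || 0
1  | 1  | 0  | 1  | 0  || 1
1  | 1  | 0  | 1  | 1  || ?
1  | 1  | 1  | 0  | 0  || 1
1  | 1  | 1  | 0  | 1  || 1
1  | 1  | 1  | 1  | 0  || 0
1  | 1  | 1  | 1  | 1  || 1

0, 1, 1, 1

Row p1=0, p2=0, p3=0, p4=0, p5=0: ((p4 → (p5 ↔ p3)) ⊕ (p2 ∨ (p1 ⊕ p5))) = 1, ((¬(p2 ∧ (p1 ∨ p5)) ↔ (p5 ⊕ p3) → p3) ∧ p2 ∧ p2) = 0, so the formula = 0.
Row p1=0, p2=0, p3=1, p4=0, p5=1: ((p4 → (p5 ↔ p3)) ⊕ (p2 ∨ (p1 ⊕ p5))) = 0, ((¬(p2 ∧ (p1 ∨ p5)) ↔ (p5 ⊕ p3) → p3) ∧ p2 ∧ p2) = 0, so the formula = 1.
Row p1=1, p2=1, p3=0, p4=0, p5=0: ((p4 → (p5 ↔ p3)) ⊕ (p2 ∨ (p1 ⊕ p5))) = 0, ((¬(p2 ∧ (p1 ∨ p5)) ↔ (p5 ⊕ p3) → p3) ∧ p2 ∧ p2) = 0, so the formula = 1.
Row p1=1, p2=1, p3=0, p4=1, p5=1: ((p4 → (p5 ↔ p3)) ⊕ (p2 ∨ (p1 ⊕ p5))) = 1, ((¬(p2 ∧ (p1 ∨ p5)) ↔ (p5 ⊕ p3) → p3) ∧ p2 ∧ p2) = 1, so the formula = 1.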